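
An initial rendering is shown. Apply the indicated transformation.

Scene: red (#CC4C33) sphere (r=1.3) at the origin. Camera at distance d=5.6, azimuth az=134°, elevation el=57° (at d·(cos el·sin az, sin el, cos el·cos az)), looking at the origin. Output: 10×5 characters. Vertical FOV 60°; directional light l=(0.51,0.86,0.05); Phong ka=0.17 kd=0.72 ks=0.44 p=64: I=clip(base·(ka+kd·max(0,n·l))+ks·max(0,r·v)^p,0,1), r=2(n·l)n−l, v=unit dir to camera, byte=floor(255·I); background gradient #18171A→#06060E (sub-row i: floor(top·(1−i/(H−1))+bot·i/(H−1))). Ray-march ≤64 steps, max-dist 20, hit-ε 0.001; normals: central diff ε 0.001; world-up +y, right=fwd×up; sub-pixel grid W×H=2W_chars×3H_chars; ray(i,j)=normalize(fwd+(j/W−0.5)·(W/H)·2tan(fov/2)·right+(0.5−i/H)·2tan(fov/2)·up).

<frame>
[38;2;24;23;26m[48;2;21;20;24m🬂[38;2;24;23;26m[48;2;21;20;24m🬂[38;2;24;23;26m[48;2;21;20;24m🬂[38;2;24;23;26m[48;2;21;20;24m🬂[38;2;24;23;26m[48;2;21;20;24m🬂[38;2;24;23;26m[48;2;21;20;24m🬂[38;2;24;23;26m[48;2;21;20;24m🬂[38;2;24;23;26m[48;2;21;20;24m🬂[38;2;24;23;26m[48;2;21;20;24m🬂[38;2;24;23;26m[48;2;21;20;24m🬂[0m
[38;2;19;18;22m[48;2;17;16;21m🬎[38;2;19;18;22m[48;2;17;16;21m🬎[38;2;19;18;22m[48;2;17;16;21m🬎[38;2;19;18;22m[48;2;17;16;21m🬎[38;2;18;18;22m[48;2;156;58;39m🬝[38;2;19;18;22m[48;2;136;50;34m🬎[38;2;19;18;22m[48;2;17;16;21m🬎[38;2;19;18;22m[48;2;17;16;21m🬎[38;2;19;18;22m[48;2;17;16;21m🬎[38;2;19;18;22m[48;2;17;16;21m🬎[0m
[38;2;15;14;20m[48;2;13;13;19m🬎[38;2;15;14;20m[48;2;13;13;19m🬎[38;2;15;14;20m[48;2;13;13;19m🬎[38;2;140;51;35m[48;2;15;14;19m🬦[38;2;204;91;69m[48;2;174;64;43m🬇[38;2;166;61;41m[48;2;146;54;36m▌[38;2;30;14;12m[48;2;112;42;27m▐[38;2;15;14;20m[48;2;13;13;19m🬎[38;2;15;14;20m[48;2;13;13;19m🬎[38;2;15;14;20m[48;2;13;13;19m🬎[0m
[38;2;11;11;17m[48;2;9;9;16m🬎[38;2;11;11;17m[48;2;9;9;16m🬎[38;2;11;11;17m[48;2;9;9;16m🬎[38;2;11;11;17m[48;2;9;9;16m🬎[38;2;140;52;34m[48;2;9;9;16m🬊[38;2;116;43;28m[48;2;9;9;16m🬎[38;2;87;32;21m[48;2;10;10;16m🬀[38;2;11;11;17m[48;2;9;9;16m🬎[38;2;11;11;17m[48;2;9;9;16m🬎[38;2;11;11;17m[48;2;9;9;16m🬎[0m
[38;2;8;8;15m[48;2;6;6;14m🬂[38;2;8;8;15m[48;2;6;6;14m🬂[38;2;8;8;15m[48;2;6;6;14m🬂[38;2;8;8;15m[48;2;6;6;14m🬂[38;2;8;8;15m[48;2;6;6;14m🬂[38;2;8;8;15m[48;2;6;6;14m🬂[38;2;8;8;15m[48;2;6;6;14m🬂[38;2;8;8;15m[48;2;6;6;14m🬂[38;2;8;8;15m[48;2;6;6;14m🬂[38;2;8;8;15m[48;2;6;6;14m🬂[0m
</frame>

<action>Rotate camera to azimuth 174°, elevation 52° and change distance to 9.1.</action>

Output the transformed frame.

<frame>
[38;2;24;23;26m[48;2;21;20;24m🬂[38;2;24;23;26m[48;2;21;20;24m🬂[38;2;24;23;26m[48;2;21;20;24m🬂[38;2;24;23;26m[48;2;21;20;24m🬂[38;2;24;23;26m[48;2;21;20;24m🬂[38;2;24;23;26m[48;2;21;20;24m🬂[38;2;24;23;26m[48;2;21;20;24m🬂[38;2;24;23;26m[48;2;21;20;24m🬂[38;2;24;23;26m[48;2;21;20;24m🬂[38;2;24;23;26m[48;2;21;20;24m🬂[0m
[38;2;19;18;22m[48;2;17;16;21m🬎[38;2;19;18;22m[48;2;17;16;21m🬎[38;2;19;18;22m[48;2;17;16;21m🬎[38;2;19;18;22m[48;2;17;16;21m🬎[38;2;19;18;22m[48;2;17;16;21m🬎[38;2;19;18;22m[48;2;17;16;21m🬎[38;2;19;18;22m[48;2;17;16;21m🬎[38;2;19;18;22m[48;2;17;16;21m🬎[38;2;19;18;22m[48;2;17;16;21m🬎[38;2;19;18;22m[48;2;17;16;21m🬎[0m
[38;2;15;14;20m[48;2;13;13;19m🬎[38;2;15;14;20m[48;2;13;13;19m🬎[38;2;15;14;20m[48;2;13;13;19m🬎[38;2;15;14;20m[48;2;13;13;19m🬎[38;2;160;59;40m[48;2;14;14;19m▐[38;2;140;52;34m[48;2;87;32;21m▌[38;2;15;14;20m[48;2;13;13;19m🬎[38;2;15;14;20m[48;2;13;13;19m🬎[38;2;15;14;20m[48;2;13;13;19m🬎[38;2;15;14;20m[48;2;13;13;19m🬎[0m
[38;2;11;11;17m[48;2;9;9;16m🬎[38;2;11;11;17m[48;2;9;9;16m🬎[38;2;11;11;17m[48;2;9;9;16m🬎[38;2;11;11;17m[48;2;9;9;16m🬎[38;2;54;20;13m[48;2;10;10;16m🬁[38;2;40;14;9m[48;2;10;9;16m🬂[38;2;11;11;17m[48;2;9;9;16m🬎[38;2;11;11;17m[48;2;9;9;16m🬎[38;2;11;11;17m[48;2;9;9;16m🬎[38;2;11;11;17m[48;2;9;9;16m🬎[0m
[38;2;8;8;15m[48;2;6;6;14m🬂[38;2;8;8;15m[48;2;6;6;14m🬂[38;2;8;8;15m[48;2;6;6;14m🬂[38;2;8;8;15m[48;2;6;6;14m🬂[38;2;8;8;15m[48;2;6;6;14m🬂[38;2;8;8;15m[48;2;6;6;14m🬂[38;2;8;8;15m[48;2;6;6;14m🬂[38;2;8;8;15m[48;2;6;6;14m🬂[38;2;8;8;15m[48;2;6;6;14m🬂[38;2;8;8;15m[48;2;6;6;14m🬂[0m
</frame>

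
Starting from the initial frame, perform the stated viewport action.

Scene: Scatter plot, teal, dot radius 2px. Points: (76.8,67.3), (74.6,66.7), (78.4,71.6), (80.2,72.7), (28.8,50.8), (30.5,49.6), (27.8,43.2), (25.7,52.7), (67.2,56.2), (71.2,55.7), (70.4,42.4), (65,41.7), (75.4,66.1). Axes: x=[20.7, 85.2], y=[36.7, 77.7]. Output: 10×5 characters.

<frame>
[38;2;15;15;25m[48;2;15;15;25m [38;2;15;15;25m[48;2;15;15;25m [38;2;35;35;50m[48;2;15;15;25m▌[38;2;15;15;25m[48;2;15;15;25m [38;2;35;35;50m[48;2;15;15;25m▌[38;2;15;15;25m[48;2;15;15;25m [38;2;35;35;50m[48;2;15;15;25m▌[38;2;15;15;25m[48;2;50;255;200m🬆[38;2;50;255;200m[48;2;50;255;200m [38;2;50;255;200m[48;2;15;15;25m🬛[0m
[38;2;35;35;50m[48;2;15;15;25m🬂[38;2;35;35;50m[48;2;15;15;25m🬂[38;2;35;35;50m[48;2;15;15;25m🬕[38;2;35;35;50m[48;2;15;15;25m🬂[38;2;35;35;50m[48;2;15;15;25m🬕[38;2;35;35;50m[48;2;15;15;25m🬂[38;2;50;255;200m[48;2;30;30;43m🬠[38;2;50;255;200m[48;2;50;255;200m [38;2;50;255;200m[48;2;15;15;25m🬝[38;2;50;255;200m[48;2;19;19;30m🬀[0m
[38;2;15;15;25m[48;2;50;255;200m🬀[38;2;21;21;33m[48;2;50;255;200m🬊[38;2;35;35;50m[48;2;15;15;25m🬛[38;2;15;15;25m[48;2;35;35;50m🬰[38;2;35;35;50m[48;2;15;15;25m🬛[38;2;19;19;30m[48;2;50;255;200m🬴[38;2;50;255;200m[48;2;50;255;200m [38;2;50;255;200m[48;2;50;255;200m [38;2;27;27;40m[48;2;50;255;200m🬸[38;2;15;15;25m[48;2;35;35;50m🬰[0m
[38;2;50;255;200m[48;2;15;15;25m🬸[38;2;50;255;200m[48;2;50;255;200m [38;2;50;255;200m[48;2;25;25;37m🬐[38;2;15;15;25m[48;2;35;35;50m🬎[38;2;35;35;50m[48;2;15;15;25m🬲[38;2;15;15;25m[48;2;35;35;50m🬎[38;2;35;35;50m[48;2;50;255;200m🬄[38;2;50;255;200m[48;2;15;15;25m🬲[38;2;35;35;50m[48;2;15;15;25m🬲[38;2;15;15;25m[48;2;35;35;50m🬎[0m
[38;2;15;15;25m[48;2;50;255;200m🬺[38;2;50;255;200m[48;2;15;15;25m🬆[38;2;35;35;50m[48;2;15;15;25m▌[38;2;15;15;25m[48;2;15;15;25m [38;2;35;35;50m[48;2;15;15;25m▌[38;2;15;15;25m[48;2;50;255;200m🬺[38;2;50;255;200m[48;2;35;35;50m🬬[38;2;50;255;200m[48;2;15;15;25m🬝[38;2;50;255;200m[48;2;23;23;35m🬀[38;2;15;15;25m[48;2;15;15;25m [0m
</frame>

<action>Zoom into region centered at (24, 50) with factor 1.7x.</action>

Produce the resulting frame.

<frame>
[38;2;15;15;25m[48;2;15;15;25m [38;2;15;15;25m[48;2;15;15;25m [38;2;35;35;50m[48;2;15;15;25m▌[38;2;15;15;25m[48;2;15;15;25m [38;2;35;35;50m[48;2;15;15;25m▌[38;2;15;15;25m[48;2;15;15;25m [38;2;35;35;50m[48;2;15;15;25m▌[38;2;15;15;25m[48;2;15;15;25m [38;2;35;35;50m[48;2;15;15;25m▌[38;2;15;15;25m[48;2;15;15;25m [0m
[38;2;35;35;50m[48;2;15;15;25m🬂[38;2;35;35;50m[48;2;15;15;25m🬂[38;2;35;35;50m[48;2;15;15;25m🬕[38;2;35;35;50m[48;2;15;15;25m🬂[38;2;35;35;50m[48;2;50;255;200m🬆[38;2;50;255;200m[48;2;35;35;50m🬺[38;2;27;27;40m[48;2;50;255;200m🬬[38;2;35;35;50m[48;2;15;15;25m🬂[38;2;35;35;50m[48;2;15;15;25m🬕[38;2;35;35;50m[48;2;15;15;25m🬂[0m
[38;2;15;15;25m[48;2;35;35;50m🬰[38;2;15;15;25m[48;2;35;35;50m🬰[38;2;35;35;50m[48;2;15;15;25m🬛[38;2;15;15;25m[48;2;35;35;50m🬰[38;2;50;255;200m[48;2;31;31;45m🬁[38;2;50;255;200m[48;2;15;15;25m🬬[38;2;50;255;200m[48;2;50;255;200m [38;2;19;19;30m[48;2;50;255;200m🬸[38;2;35;35;50m[48;2;15;15;25m🬛[38;2;15;15;25m[48;2;35;35;50m🬰[0m
[38;2;15;15;25m[48;2;35;35;50m🬎[38;2;15;15;25m[48;2;35;35;50m🬎[38;2;35;35;50m[48;2;15;15;25m🬲[38;2;15;15;25m[48;2;35;35;50m🬎[38;2;31;31;45m[48;2;50;255;200m🬴[38;2;50;255;200m[48;2;50;255;200m [38;2;50;255;200m[48;2;25;25;37m🬛[38;2;15;15;25m[48;2;35;35;50m🬎[38;2;35;35;50m[48;2;15;15;25m🬲[38;2;15;15;25m[48;2;35;35;50m🬎[0m
[38;2;15;15;25m[48;2;15;15;25m [38;2;15;15;25m[48;2;15;15;25m [38;2;35;35;50m[48;2;15;15;25m▌[38;2;15;15;25m[48;2;15;15;25m [38;2;35;35;50m[48;2;15;15;25m▌[38;2;15;15;25m[48;2;50;255;200m🬺[38;2;35;35;50m[48;2;15;15;25m▌[38;2;15;15;25m[48;2;15;15;25m [38;2;35;35;50m[48;2;15;15;25m▌[38;2;15;15;25m[48;2;15;15;25m [0m
</frame>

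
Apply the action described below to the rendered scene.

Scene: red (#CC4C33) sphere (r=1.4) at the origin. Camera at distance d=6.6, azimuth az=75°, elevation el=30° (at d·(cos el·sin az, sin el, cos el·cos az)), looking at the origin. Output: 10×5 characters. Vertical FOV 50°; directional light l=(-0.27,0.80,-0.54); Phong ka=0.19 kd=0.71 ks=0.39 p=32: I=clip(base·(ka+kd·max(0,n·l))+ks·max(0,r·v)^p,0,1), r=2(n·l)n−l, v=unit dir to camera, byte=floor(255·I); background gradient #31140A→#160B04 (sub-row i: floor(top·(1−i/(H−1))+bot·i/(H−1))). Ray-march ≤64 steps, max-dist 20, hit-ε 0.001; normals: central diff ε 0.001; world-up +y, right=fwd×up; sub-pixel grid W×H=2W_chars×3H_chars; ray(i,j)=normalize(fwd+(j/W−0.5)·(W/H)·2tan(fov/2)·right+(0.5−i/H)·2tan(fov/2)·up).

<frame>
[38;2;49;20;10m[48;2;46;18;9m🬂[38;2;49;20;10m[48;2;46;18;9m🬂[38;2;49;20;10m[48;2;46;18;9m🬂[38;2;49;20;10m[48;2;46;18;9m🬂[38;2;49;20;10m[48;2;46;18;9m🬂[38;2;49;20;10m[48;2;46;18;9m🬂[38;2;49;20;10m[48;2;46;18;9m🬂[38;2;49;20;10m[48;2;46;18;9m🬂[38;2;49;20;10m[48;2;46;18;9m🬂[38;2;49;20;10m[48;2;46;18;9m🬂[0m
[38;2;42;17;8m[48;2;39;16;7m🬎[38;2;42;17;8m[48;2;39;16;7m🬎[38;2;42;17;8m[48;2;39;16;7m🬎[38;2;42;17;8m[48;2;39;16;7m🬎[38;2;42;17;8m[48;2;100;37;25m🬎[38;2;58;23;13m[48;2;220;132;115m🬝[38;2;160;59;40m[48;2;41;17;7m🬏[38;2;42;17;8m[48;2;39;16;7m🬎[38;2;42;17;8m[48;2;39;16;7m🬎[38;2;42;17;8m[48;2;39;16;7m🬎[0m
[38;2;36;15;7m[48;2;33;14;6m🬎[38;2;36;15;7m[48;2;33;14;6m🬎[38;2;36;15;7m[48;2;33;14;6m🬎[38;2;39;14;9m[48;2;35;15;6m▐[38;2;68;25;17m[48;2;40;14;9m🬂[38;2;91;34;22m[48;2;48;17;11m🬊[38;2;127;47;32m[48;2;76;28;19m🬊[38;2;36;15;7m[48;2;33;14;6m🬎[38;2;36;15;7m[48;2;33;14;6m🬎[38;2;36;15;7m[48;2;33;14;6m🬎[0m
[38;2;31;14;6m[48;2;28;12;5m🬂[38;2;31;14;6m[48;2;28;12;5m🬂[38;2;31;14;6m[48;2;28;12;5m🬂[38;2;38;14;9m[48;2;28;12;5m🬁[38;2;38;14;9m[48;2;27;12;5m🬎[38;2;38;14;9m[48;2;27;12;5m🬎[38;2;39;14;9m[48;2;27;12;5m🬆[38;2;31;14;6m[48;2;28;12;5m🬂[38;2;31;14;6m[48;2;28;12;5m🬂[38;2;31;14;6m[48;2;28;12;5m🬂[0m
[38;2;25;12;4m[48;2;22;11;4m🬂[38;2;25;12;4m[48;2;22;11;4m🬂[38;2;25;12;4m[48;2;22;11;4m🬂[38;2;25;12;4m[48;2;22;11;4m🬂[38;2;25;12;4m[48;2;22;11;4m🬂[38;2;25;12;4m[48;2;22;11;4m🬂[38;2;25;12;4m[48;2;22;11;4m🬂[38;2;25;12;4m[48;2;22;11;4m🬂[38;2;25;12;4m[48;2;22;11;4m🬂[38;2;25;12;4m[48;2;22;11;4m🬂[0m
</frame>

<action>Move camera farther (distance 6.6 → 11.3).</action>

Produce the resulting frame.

<frame>
[38;2;49;20;10m[48;2;46;18;9m🬂[38;2;49;20;10m[48;2;46;18;9m🬂[38;2;49;20;10m[48;2;46;18;9m🬂[38;2;49;20;10m[48;2;46;18;9m🬂[38;2;49;20;10m[48;2;46;18;9m🬂[38;2;49;20;10m[48;2;46;18;9m🬂[38;2;49;20;10m[48;2;46;18;9m🬂[38;2;49;20;10m[48;2;46;18;9m🬂[38;2;49;20;10m[48;2;46;18;9m🬂[38;2;49;20;10m[48;2;46;18;9m🬂[0m
[38;2;42;17;8m[48;2;39;16;7m🬎[38;2;42;17;8m[48;2;39;16;7m🬎[38;2;42;17;8m[48;2;39;16;7m🬎[38;2;42;17;8m[48;2;39;16;7m🬎[38;2;42;17;8m[48;2;39;16;7m🬎[38;2;42;17;8m[48;2;39;16;7m🬎[38;2;42;17;8m[48;2;39;16;7m🬎[38;2;42;17;8m[48;2;39;16;7m🬎[38;2;42;17;8m[48;2;39;16;7m🬎[38;2;42;17;8m[48;2;39;16;7m🬎[0m
[38;2;36;15;7m[48;2;33;14;6m🬎[38;2;36;15;7m[48;2;33;14;6m🬎[38;2;36;15;7m[48;2;33;14;6m🬎[38;2;36;15;7m[48;2;33;14;6m🬎[38;2;103;38;25m[48;2;37;15;8m🬁[38;2;134;50;33m[48;2;52;19;12m🬊[38;2;36;15;7m[48;2;33;14;6m🬎[38;2;36;15;7m[48;2;33;14;6m🬎[38;2;36;15;7m[48;2;33;14;6m🬎[38;2;36;15;7m[48;2;33;14;6m🬎[0m
[38;2;31;14;6m[48;2;28;12;5m🬂[38;2;31;14;6m[48;2;28;12;5m🬂[38;2;31;14;6m[48;2;28;12;5m🬂[38;2;31;14;6m[48;2;28;12;5m🬂[38;2;38;14;9m[48;2;28;12;5m🬁[38;2;38;14;9m[48;2;28;12;5m🬂[38;2;31;14;6m[48;2;28;12;5m🬂[38;2;31;14;6m[48;2;28;12;5m🬂[38;2;31;14;6m[48;2;28;12;5m🬂[38;2;31;14;6m[48;2;28;12;5m🬂[0m
[38;2;25;12;4m[48;2;22;11;4m🬂[38;2;25;12;4m[48;2;22;11;4m🬂[38;2;25;12;4m[48;2;22;11;4m🬂[38;2;25;12;4m[48;2;22;11;4m🬂[38;2;25;12;4m[48;2;22;11;4m🬂[38;2;25;12;4m[48;2;22;11;4m🬂[38;2;25;12;4m[48;2;22;11;4m🬂[38;2;25;12;4m[48;2;22;11;4m🬂[38;2;25;12;4m[48;2;22;11;4m🬂[38;2;25;12;4m[48;2;22;11;4m🬂[0m
</frame>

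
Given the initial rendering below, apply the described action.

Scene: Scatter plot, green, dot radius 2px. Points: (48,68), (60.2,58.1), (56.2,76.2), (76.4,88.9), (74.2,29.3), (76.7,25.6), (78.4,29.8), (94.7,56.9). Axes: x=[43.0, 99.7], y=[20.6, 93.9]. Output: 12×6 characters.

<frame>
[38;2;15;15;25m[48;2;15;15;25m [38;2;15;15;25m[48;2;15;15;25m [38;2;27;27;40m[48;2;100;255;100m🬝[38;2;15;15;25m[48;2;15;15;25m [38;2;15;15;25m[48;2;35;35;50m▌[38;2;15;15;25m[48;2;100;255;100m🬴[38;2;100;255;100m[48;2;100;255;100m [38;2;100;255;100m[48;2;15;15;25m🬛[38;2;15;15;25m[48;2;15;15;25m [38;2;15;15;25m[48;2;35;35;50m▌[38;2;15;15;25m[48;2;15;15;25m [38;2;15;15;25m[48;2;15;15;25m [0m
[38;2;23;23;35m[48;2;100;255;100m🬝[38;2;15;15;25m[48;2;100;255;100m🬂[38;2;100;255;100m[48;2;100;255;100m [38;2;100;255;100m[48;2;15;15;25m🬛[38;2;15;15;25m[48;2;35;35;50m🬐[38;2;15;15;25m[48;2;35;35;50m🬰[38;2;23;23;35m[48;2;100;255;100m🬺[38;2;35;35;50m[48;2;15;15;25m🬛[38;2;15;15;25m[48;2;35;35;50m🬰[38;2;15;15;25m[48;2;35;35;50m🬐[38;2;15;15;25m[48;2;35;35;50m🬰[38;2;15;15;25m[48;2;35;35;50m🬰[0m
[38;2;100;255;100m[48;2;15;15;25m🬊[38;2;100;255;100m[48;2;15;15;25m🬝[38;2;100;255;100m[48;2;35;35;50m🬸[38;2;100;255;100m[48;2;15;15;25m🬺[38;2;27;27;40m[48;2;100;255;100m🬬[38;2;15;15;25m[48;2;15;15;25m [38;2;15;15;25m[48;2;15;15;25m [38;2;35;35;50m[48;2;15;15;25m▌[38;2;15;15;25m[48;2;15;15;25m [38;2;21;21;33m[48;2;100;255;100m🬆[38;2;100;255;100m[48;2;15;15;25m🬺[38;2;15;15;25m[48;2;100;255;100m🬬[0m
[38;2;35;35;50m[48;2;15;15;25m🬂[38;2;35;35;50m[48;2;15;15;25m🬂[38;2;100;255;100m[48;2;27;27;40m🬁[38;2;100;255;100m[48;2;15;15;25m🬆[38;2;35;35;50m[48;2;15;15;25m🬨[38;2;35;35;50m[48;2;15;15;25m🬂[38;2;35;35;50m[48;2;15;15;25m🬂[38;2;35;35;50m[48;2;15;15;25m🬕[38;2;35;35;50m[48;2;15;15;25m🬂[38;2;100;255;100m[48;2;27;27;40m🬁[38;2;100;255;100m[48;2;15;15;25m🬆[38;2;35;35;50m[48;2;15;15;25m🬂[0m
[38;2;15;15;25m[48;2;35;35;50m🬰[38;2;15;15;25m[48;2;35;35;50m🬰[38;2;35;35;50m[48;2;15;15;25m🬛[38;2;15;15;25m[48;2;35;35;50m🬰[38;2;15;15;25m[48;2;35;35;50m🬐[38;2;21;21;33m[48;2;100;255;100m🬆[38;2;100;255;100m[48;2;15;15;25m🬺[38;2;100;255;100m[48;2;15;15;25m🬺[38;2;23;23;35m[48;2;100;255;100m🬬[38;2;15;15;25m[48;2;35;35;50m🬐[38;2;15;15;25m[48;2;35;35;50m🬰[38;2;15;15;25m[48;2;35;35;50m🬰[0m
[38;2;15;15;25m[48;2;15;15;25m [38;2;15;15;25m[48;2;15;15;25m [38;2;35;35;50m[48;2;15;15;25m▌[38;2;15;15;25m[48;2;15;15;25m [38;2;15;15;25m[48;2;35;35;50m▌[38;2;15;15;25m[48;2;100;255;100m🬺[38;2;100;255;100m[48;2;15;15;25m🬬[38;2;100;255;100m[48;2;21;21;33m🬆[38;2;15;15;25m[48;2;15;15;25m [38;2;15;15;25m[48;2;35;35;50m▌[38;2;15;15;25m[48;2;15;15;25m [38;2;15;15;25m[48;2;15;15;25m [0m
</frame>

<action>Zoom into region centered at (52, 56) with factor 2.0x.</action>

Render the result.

<frame>
[38;2;15;15;25m[48;2;15;15;25m [38;2;15;15;25m[48;2;15;15;25m [38;2;35;35;50m[48;2;15;15;25m▌[38;2;15;15;25m[48;2;100;255;100m🬆[38;2;100;255;100m[48;2;35;35;50m🬺[38;2;15;15;25m[48;2;100;255;100m🬬[38;2;100;255;100m[48;2;15;15;25m🬊[38;2;100;255;100m[48;2;15;15;25m🬝[38;2;100;255;100m[48;2;15;15;25m🬀[38;2;15;15;25m[48;2;35;35;50m▌[38;2;15;15;25m[48;2;15;15;25m [38;2;15;15;25m[48;2;15;15;25m [0m
[38;2;15;15;25m[48;2;35;35;50m🬰[38;2;15;15;25m[48;2;35;35;50m🬰[38;2;35;35;50m[48;2;15;15;25m🬛[38;2;23;23;35m[48;2;100;255;100m🬺[38;2;100;255;100m[48;2;28;28;41m🬆[38;2;15;15;25m[48;2;35;35;50m🬰[38;2;15;15;25m[48;2;35;35;50m🬰[38;2;35;35;50m[48;2;15;15;25m🬛[38;2;15;15;25m[48;2;35;35;50m🬰[38;2;31;31;45m[48;2;100;255;100m🬬[38;2;15;15;25m[48;2;35;35;50m🬰[38;2;15;15;25m[48;2;35;35;50m🬰[0m
[38;2;15;15;25m[48;2;15;15;25m [38;2;15;15;25m[48;2;15;15;25m [38;2;35;35;50m[48;2;15;15;25m▌[38;2;15;15;25m[48;2;15;15;25m [38;2;15;15;25m[48;2;35;35;50m▌[38;2;15;15;25m[48;2;15;15;25m [38;2;15;15;25m[48;2;15;15;25m [38;2;35;35;50m[48;2;15;15;25m▌[38;2;15;15;25m[48;2;100;255;100m🬐[38;2;100;255;100m[48;2;100;255;100m [38;2;15;15;25m[48;2;100;255;100m🬸[38;2;15;15;25m[48;2;15;15;25m [0m
[38;2;35;35;50m[48;2;15;15;25m🬂[38;2;35;35;50m[48;2;15;15;25m🬂[38;2;35;35;50m[48;2;15;15;25m🬕[38;2;35;35;50m[48;2;15;15;25m🬂[38;2;35;35;50m[48;2;15;15;25m🬨[38;2;35;35;50m[48;2;15;15;25m🬂[38;2;35;35;50m[48;2;15;15;25m🬂[38;2;35;35;50m[48;2;15;15;25m🬕[38;2;35;35;50m[48;2;15;15;25m🬂[38;2;100;255;100m[48;2;27;27;40m🬀[38;2;35;35;50m[48;2;15;15;25m🬂[38;2;35;35;50m[48;2;15;15;25m🬂[0m
[38;2;15;15;25m[48;2;35;35;50m🬰[38;2;15;15;25m[48;2;35;35;50m🬰[38;2;35;35;50m[48;2;15;15;25m🬛[38;2;15;15;25m[48;2;35;35;50m🬰[38;2;15;15;25m[48;2;35;35;50m🬐[38;2;15;15;25m[48;2;35;35;50m🬰[38;2;15;15;25m[48;2;35;35;50m🬰[38;2;35;35;50m[48;2;15;15;25m🬛[38;2;15;15;25m[48;2;35;35;50m🬰[38;2;15;15;25m[48;2;35;35;50m🬐[38;2;15;15;25m[48;2;35;35;50m🬰[38;2;15;15;25m[48;2;35;35;50m🬰[0m
[38;2;15;15;25m[48;2;15;15;25m [38;2;15;15;25m[48;2;15;15;25m [38;2;35;35;50m[48;2;15;15;25m▌[38;2;15;15;25m[48;2;15;15;25m [38;2;15;15;25m[48;2;35;35;50m▌[38;2;15;15;25m[48;2;15;15;25m [38;2;15;15;25m[48;2;15;15;25m [38;2;35;35;50m[48;2;15;15;25m▌[38;2;15;15;25m[48;2;15;15;25m [38;2;15;15;25m[48;2;35;35;50m▌[38;2;15;15;25m[48;2;15;15;25m [38;2;15;15;25m[48;2;15;15;25m [0m
</frame>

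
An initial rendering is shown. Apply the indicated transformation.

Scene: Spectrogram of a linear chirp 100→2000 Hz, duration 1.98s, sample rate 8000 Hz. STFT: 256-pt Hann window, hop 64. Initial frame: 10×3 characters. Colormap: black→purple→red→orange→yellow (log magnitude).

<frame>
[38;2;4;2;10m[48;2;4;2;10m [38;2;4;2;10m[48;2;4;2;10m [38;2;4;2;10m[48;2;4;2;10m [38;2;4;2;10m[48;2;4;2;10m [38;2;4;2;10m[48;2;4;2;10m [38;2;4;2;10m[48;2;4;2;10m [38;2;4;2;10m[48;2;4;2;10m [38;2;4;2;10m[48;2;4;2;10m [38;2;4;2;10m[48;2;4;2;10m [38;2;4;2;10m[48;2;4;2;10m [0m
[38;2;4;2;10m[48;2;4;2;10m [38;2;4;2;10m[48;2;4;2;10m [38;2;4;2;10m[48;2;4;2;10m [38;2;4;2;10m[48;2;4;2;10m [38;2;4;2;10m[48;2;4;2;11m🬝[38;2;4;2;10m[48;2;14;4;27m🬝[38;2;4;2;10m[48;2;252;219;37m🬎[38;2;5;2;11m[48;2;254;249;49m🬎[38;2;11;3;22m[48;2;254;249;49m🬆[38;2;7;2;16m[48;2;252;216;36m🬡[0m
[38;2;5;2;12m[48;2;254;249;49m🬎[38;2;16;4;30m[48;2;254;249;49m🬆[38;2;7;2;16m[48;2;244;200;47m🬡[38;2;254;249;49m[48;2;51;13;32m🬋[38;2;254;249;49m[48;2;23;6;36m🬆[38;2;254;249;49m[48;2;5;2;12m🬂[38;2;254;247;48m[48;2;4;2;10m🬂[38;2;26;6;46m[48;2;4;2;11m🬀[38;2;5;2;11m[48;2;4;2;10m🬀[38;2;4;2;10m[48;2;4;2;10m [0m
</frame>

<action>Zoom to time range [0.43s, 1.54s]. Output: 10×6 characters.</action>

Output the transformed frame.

<frame>
[38;2;4;2;10m[48;2;4;2;10m [38;2;4;2;10m[48;2;4;2;10m [38;2;4;2;10m[48;2;4;2;10m [38;2;4;2;10m[48;2;4;2;10m [38;2;4;2;10m[48;2;4;2;10m [38;2;4;2;10m[48;2;4;2;10m [38;2;4;2;10m[48;2;4;2;10m [38;2;4;2;10m[48;2;4;2;10m [38;2;4;2;10m[48;2;4;2;10m [38;2;4;2;10m[48;2;4;2;10m [0m
[38;2;4;2;10m[48;2;4;2;10m [38;2;4;2;10m[48;2;4;2;10m [38;2;4;2;10m[48;2;4;2;10m [38;2;4;2;10m[48;2;4;2;10m [38;2;4;2;10m[48;2;4;2;10m [38;2;4;2;10m[48;2;4;2;10m [38;2;4;2;10m[48;2;4;2;10m [38;2;4;2;10m[48;2;4;2;10m [38;2;4;2;10m[48;2;4;2;10m [38;2;4;2;10m[48;2;4;2;10m [0m
[38;2;4;2;10m[48;2;4;2;10m [38;2;4;2;10m[48;2;4;2;10m [38;2;4;2;10m[48;2;4;2;10m [38;2;4;2;10m[48;2;4;2;10m [38;2;4;2;10m[48;2;4;2;10m [38;2;4;2;10m[48;2;4;2;10m [38;2;4;2;10m[48;2;4;2;10m [38;2;4;2;10m[48;2;4;2;10m [38;2;4;2;10m[48;2;4;2;10m [38;2;4;2;10m[48;2;4;2;10m [0m
[38;2;4;2;10m[48;2;4;2;10m [38;2;4;2;10m[48;2;4;2;10m [38;2;4;2;10m[48;2;4;2;10m [38;2;4;2;10m[48;2;4;2;10m [38;2;4;2;10m[48;2;4;2;11m🬝[38;2;4;2;10m[48;2;6;2;14m🬝[38;2;5;2;12m[48;2;25;6;45m🬝[38;2;36;10;25m[48;2;254;249;49m🬝[38;2;7;2;16m[48;2;254;249;49m🬎[38;2;33;8;37m[48;2;254;245;47m🬆[0m
[38;2;6;2;13m[48;2;88;21;87m🬝[38;2;5;2;12m[48;2;254;243;47m🬎[38;2;19;5;34m[48;2;254;249;49m🬎[38;2;6;2;13m[48;2;253;231;42m🬂[38;2;46;11;49m[48;2;254;249;49m🬰[38;2;248;215;45m[48;2;7;2;16m🬎[38;2;242;195;50m[48;2;11;3;23m🬆[38;2;254;249;49m[48;2;6;2;14m🬂[38;2;250;162;14m[48;2;12;3;24m🬀[38;2;14;4;27m[48;2;4;2;11m🬀[0m
[38;2;254;249;49m[48;2;12;3;24m🬂[38;2;253;229;41m[48;2;5;2;11m🬂[38;2;81;20;87m[48;2;6;2;13m🬀[38;2;8;2;17m[48;2;4;2;10m🬀[38;2;4;2;11m[48;2;4;2;10m🬂[38;2;4;2;10m[48;2;4;2;10m [38;2;4;2;10m[48;2;4;2;10m [38;2;4;2;10m[48;2;4;2;10m [38;2;4;2;10m[48;2;4;2;10m [38;2;4;2;10m[48;2;4;2;10m [0m
</frame>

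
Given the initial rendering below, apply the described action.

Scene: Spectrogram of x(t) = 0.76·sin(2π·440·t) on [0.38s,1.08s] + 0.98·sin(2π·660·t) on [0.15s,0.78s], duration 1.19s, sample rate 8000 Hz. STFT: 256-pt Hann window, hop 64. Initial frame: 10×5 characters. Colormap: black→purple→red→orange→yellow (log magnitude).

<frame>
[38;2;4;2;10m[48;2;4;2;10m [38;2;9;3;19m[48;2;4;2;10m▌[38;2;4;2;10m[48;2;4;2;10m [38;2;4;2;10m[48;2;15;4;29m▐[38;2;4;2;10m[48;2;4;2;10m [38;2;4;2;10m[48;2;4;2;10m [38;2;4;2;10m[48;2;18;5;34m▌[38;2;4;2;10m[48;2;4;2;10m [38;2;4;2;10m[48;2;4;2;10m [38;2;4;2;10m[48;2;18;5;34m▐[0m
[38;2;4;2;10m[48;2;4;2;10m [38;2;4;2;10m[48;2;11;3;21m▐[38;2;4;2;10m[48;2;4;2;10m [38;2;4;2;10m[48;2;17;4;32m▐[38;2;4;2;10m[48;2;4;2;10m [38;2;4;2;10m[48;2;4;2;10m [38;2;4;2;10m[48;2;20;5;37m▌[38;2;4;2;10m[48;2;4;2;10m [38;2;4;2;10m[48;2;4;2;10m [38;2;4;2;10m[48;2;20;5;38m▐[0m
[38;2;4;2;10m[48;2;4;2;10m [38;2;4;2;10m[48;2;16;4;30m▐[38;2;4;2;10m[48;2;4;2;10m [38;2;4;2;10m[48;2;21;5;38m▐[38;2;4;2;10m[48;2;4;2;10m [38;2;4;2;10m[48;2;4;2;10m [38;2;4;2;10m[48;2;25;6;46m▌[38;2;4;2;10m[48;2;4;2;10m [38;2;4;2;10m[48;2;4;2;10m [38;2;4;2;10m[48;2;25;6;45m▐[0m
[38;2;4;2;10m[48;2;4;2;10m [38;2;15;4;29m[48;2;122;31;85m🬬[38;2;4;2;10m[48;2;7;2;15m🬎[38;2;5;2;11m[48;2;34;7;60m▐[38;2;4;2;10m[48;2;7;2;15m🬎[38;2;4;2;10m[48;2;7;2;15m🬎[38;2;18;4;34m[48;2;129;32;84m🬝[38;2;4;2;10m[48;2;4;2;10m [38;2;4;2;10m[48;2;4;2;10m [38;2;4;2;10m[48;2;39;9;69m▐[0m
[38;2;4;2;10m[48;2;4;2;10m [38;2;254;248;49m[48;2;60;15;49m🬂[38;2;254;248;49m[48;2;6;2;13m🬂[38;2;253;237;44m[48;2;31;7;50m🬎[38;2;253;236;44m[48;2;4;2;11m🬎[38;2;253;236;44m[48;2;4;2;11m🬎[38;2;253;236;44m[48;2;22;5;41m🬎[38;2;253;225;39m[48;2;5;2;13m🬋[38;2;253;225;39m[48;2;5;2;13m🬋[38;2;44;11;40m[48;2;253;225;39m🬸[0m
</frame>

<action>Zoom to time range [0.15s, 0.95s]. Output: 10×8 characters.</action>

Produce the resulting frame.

<frame>
[38;2;4;2;10m[48;2;4;2;10m [38;2;4;2;10m[48;2;4;2;10m [38;2;4;2;10m[48;2;17;4;31m▌[38;2;8;2;17m[48;2;4;2;10m▌[38;2;4;2;10m[48;2;4;2;10m [38;2;4;2;10m[48;2;4;2;10m [38;2;4;2;10m[48;2;4;2;10m [38;2;4;2;10m[48;2;4;2;11m▌[38;2;4;2;10m[48;2;19;5;36m▐[38;2;4;2;10m[48;2;4;2;10m [0m
[38;2;4;2;10m[48;2;4;2;10m [38;2;4;2;10m[48;2;4;2;10m [38;2;4;2;10m[48;2;17;4;32m▌[38;2;4;2;10m[48;2;8;2;17m▐[38;2;4;2;10m[48;2;4;2;10m [38;2;4;2;10m[48;2;4;2;10m [38;2;4;2;10m[48;2;4;2;10m [38;2;4;2;10m[48;2;4;2;11m▌[38;2;4;2;10m[48;2;20;5;37m▐[38;2;4;2;10m[48;2;4;2;10m [0m
[38;2;4;2;10m[48;2;4;2;10m [38;2;4;2;10m[48;2;4;2;10m [38;2;4;2;10m[48;2;18;5;34m▌[38;2;4;2;10m[48;2;9;3;18m▐[38;2;4;2;10m[48;2;4;2;10m [38;2;4;2;10m[48;2;4;2;10m [38;2;4;2;10m[48;2;4;2;10m [38;2;4;2;10m[48;2;4;2;11m▌[38;2;4;2;10m[48;2;22;5;40m▐[38;2;4;2;10m[48;2;4;2;10m [0m
[38;2;4;2;10m[48;2;4;2;10m [38;2;4;2;10m[48;2;4;2;10m [38;2;4;2;10m[48;2;20;5;38m▌[38;2;4;2;10m[48;2;9;3;19m▐[38;2;4;2;10m[48;2;4;2;10m [38;2;4;2;10m[48;2;4;2;10m [38;2;4;2;10m[48;2;4;2;10m [38;2;4;2;10m[48;2;4;2;11m▌[38;2;4;2;10m[48;2;25;6;45m▐[38;2;4;2;10m[48;2;4;2;10m [0m
[38;2;4;2;10m[48;2;4;2;10m [38;2;4;2;10m[48;2;4;2;10m [38;2;4;2;10m[48;2;24;6;44m▌[38;2;4;2;10m[48;2;11;3;22m▐[38;2;4;2;10m[48;2;4;2;10m [38;2;4;2;10m[48;2;4;2;10m [38;2;4;2;10m[48;2;4;2;10m [38;2;4;2;10m[48;2;5;2;11m🬕[38;2;4;2;10m[48;2;30;7;54m▐[38;2;4;2;10m[48;2;4;2;10m [0m
[38;2;4;2;10m[48;2;4;2;10m [38;2;4;2;10m[48;2;4;2;10m [38;2;4;2;10m[48;2;32;7;57m▌[38;2;4;2;10m[48;2;14;3;28m▐[38;2;4;2;10m[48;2;4;2;10m [38;2;4;2;10m[48;2;4;2;10m [38;2;4;2;10m[48;2;4;2;10m [38;2;4;2;10m[48;2;5;2;13m🬕[38;2;4;2;10m[48;2;46;11;76m▐[38;2;4;2;10m[48;2;4;2;10m [0m
[38;2;6;2;13m[48;2;253;224;39m🬂[38;2;6;2;13m[48;2;253;224;39m🬂[38;2;24;6;44m[48;2;253;225;39m🬂[38;2;14;3;26m[48;2;253;224;39m🬂[38;2;6;2;13m[48;2;253;224;39m🬂[38;2;6;2;13m[48;2;253;224;39m🬂[38;2;6;2;13m[48;2;253;224;39m🬂[38;2;6;2;14m[48;2;253;224;39m🬂[38;2;39;10;40m[48;2;253;217;36m🬨[38;2;4;2;10m[48;2;31;7;56m🬎[0m
[38;2;5;2;12m[48;2;4;2;10m🬂[38;2;5;2;12m[48;2;4;2;10m🬂[38;2;251;183;22m[48;2;34;8;38m🬁[38;2;253;225;39m[48;2;16;4;30m🬂[38;2;253;225;39m[48;2;5;2;11m🬂[38;2;253;225;39m[48;2;5;2;11m🬂[38;2;253;225;39m[48;2;5;2;11m🬂[38;2;253;225;39m[48;2;5;2;11m🬂[38;2;253;225;39m[48;2;24;6;43m🬂[38;2;253;225;39m[48;2;5;2;11m🬂[0m
</frame>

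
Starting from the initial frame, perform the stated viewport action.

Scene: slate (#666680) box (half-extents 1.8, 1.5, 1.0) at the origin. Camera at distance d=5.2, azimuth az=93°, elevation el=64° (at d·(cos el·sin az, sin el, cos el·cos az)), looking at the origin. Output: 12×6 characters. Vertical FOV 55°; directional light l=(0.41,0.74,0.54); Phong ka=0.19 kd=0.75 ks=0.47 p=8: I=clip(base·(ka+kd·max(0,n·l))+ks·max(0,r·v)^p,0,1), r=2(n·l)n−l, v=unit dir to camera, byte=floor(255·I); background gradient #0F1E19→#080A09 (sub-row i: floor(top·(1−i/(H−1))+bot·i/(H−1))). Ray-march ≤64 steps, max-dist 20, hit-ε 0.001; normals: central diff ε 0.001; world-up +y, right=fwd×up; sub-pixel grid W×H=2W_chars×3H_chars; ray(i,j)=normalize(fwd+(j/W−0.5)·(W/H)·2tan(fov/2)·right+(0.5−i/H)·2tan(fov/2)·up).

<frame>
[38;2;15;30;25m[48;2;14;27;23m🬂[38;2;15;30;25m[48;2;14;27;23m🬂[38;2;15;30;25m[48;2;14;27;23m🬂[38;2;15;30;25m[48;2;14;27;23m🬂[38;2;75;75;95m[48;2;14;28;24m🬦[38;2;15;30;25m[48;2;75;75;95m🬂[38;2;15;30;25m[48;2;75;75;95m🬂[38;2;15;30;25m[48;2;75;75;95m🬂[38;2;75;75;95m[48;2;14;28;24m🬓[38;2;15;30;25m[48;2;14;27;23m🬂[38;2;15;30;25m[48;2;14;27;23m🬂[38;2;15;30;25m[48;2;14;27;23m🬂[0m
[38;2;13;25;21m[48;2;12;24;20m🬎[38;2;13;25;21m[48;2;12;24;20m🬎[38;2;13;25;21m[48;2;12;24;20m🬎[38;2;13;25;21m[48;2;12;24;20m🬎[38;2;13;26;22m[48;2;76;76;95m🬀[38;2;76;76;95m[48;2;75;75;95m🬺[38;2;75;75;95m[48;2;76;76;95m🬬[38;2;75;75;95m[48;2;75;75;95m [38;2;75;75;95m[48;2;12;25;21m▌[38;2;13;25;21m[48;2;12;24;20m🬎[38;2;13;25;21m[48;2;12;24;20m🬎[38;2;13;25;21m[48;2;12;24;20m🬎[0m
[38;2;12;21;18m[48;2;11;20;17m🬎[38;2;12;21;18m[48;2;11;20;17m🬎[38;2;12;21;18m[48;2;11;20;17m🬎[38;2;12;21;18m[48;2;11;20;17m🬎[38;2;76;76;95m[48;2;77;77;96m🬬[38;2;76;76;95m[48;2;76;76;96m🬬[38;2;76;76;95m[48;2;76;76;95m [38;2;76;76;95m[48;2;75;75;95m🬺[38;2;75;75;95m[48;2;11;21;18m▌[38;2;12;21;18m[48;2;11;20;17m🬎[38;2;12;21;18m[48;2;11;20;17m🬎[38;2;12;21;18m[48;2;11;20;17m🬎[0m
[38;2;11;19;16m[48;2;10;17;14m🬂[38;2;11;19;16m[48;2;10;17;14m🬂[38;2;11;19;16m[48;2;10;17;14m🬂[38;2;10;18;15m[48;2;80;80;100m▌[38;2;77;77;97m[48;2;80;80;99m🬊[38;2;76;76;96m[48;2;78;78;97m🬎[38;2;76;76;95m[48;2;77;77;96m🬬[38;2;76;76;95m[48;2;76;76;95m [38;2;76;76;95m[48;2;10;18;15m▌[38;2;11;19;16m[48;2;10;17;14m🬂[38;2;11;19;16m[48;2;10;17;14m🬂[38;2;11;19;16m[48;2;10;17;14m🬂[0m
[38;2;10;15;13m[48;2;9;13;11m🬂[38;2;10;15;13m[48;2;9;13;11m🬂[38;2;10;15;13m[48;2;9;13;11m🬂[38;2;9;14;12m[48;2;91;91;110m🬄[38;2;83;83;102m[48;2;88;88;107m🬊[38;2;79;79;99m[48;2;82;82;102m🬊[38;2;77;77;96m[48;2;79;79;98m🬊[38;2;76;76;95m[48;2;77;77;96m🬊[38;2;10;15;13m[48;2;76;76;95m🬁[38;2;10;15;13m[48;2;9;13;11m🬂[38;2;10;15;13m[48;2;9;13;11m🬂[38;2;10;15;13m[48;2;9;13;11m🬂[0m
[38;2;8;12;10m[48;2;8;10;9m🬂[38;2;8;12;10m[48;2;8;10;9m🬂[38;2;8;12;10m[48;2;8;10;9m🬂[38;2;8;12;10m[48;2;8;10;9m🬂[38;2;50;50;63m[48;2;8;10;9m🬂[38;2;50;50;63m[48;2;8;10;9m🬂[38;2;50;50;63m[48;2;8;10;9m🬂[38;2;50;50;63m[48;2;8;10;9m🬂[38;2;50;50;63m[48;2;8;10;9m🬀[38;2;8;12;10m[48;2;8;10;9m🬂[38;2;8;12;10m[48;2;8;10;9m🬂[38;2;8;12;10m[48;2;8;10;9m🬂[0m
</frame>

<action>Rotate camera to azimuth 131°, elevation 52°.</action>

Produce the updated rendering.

<frame>
[38;2;15;30;25m[48;2;14;27;23m🬂[38;2;15;30;25m[48;2;14;27;23m🬂[38;2;15;30;25m[48;2;14;27;23m🬂[38;2;15;30;25m[48;2;14;27;23m🬂[38;2;15;30;25m[48;2;14;27;23m🬂[38;2;15;30;25m[48;2;14;27;23m🬂[38;2;14;29;24m[48;2;76;76;95m🬆[38;2;14;29;24m[48;2;75;75;95m🬊[38;2;75;75;95m[48;2;14;28;24m🬏[38;2;15;30;25m[48;2;14;27;23m🬂[38;2;15;30;25m[48;2;14;27;23m🬂[38;2;15;30;25m[48;2;14;27;23m🬂[0m
[38;2;13;25;21m[48;2;12;24;20m🬎[38;2;13;25;21m[48;2;12;24;20m🬎[38;2;13;25;21m[48;2;12;24;20m🬎[38;2;12;25;21m[48;2;80;80;99m🬝[38;2;13;26;22m[48;2;80;80;100m🬂[38;2;76;76;95m[48;2;77;77;96m🬬[38;2;76;76;95m[48;2;76;76;95m [38;2;76;76;95m[48;2;76;76;95m [38;2;75;75;95m[48;2;76;76;95m🬨[38;2;75;75;95m[48;2;15;22;22m🬄[38;2;13;25;21m[48;2;12;24;20m🬎[38;2;13;25;21m[48;2;12;24;20m🬎[0m
[38;2;12;21;18m[48;2;11;20;17m🬎[38;2;12;21;18m[48;2;11;20;17m🬎[38;2;12;22;19m[48;2;93;93;112m🬀[38;2;83;83;103m[48;2;88;88;108m🬊[38;2;79;79;99m[48;2;82;82;102m🬊[38;2;77;77;97m[48;2;79;79;98m🬨[38;2;76;76;95m[48;2;77;77;96m🬨[38;2;76;76;95m[48;2;19;19;24m🬝[38;2;76;76;95m[48;2;19;19;24m🬀[38;2;19;19;24m[48;2;11;20;17m🬄[38;2;12;21;18m[48;2;11;20;17m🬎[38;2;12;21;18m[48;2;11;20;17m🬎[0m
[38;2;11;19;16m[48;2;10;17;14m🬂[38;2;11;19;16m[48;2;10;17;14m🬂[38;2;100;100;119m[48;2;34;37;43m🬁[38;2;96;96;115m[48;2;50;50;63m🬬[38;2;86;86;106m[48;2;92;92;111m🬨[38;2;80;80;100m[48;2;84;84;103m🬨[38;2;78;78;97m[48;2;19;19;24m🬆[38;2;19;19;24m[48;2;19;19;24m [38;2;19;19;24m[48;2;10;17;14m🬕[38;2;11;19;16m[48;2;10;17;14m🬂[38;2;11;19;16m[48;2;10;17;14m🬂[38;2;11;19;16m[48;2;10;17;14m🬂[0m
[38;2;10;15;13m[48;2;9;13;11m🬂[38;2;10;15;13m[48;2;9;13;11m🬂[38;2;10;15;13m[48;2;9;13;11m🬂[38;2;50;50;63m[48;2;9;13;11m🬊[38;2;50;50;63m[48;2;92;92;111m🬺[38;2;87;87;106m[48;2;19;19;24m🬀[38;2;19;19;24m[48;2;19;19;24m [38;2;19;19;24m[48;2;9;13;11m🬆[38;2;10;15;13m[48;2;9;13;11m🬂[38;2;10;15;13m[48;2;9;13;11m🬂[38;2;10;15;13m[48;2;9;13;11m🬂[38;2;10;15;13m[48;2;9;13;11m🬂[0m
[38;2;8;12;10m[48;2;8;10;9m🬂[38;2;8;12;10m[48;2;8;10;9m🬂[38;2;8;12;10m[48;2;8;10;9m🬂[38;2;8;12;10m[48;2;8;10;9m🬂[38;2;50;50;63m[48;2;8;10;9m🬁[38;2;50;50;63m[48;2;14;15;18m🬃[38;2;19;19;24m[48;2;8;10;9m🬀[38;2;8;12;10m[48;2;8;10;9m🬂[38;2;8;12;10m[48;2;8;10;9m🬂[38;2;8;12;10m[48;2;8;10;9m🬂[38;2;8;12;10m[48;2;8;10;9m🬂[38;2;8;12;10m[48;2;8;10;9m🬂[0m
</frame>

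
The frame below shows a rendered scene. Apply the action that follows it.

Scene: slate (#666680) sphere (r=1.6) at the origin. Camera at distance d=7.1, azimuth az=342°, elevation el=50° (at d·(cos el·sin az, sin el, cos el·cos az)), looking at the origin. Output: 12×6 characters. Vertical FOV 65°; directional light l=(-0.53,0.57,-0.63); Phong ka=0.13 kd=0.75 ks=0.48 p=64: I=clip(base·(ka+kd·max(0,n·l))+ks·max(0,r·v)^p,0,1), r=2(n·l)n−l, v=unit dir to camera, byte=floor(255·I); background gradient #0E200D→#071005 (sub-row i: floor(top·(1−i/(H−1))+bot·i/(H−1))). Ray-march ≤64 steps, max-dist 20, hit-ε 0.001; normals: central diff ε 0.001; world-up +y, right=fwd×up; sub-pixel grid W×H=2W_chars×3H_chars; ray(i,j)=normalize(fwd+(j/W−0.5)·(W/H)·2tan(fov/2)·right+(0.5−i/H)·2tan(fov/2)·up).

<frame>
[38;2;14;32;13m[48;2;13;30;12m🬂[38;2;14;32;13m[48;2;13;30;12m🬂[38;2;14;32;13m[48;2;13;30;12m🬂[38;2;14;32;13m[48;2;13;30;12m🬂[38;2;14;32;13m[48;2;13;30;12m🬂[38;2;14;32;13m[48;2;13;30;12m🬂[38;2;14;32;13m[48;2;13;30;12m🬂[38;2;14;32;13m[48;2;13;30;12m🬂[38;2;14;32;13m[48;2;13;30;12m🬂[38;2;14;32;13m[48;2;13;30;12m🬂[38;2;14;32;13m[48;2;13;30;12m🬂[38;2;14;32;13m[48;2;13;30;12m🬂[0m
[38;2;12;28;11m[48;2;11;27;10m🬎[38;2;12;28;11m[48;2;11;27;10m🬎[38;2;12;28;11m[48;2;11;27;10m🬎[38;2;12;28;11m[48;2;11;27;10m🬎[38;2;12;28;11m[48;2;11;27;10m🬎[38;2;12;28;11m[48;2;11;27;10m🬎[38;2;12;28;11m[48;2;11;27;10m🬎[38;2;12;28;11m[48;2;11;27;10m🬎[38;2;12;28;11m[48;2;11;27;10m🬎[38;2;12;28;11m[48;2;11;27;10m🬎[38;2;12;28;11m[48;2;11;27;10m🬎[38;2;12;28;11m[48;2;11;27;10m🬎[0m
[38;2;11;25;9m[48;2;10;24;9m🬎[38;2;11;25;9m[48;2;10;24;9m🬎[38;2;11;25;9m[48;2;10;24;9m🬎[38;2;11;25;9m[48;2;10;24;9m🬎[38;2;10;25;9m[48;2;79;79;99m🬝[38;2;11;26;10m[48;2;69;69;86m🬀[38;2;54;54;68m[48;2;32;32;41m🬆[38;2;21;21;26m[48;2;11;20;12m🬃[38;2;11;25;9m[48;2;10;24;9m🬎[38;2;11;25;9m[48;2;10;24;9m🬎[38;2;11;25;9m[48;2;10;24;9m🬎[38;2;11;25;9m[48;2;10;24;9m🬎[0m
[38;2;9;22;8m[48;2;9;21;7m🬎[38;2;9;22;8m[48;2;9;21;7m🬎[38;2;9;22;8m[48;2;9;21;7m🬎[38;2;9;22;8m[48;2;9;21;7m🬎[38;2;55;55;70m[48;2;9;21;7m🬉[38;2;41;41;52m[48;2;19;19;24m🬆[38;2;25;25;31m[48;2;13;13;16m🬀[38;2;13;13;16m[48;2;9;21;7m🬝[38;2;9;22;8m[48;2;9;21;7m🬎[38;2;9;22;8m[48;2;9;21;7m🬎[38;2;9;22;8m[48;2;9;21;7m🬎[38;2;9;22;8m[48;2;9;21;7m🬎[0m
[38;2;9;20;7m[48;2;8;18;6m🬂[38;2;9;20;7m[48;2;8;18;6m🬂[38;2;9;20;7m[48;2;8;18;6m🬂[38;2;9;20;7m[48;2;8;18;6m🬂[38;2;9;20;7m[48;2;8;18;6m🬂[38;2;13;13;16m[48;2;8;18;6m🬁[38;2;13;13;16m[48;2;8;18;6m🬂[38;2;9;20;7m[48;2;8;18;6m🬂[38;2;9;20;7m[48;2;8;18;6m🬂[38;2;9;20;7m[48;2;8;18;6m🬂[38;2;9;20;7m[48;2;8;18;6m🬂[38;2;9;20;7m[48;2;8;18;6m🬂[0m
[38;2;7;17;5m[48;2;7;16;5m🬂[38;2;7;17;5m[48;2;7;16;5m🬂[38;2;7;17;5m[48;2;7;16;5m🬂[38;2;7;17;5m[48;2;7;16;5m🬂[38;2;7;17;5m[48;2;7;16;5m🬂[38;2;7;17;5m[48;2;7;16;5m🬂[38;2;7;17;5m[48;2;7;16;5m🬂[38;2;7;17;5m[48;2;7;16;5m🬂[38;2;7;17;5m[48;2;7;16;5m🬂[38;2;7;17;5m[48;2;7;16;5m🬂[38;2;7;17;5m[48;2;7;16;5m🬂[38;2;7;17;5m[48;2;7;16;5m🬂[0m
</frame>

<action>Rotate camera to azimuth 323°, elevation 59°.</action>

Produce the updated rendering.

<frame>
[38;2;14;32;13m[48;2;13;30;12m🬂[38;2;14;32;13m[48;2;13;30;12m🬂[38;2;14;32;13m[48;2;13;30;12m🬂[38;2;14;32;13m[48;2;13;30;12m🬂[38;2;14;32;13m[48;2;13;30;12m🬂[38;2;14;32;13m[48;2;13;30;12m🬂[38;2;14;32;13m[48;2;13;30;12m🬂[38;2;14;32;13m[48;2;13;30;12m🬂[38;2;14;32;13m[48;2;13;30;12m🬂[38;2;14;32;13m[48;2;13;30;12m🬂[38;2;14;32;13m[48;2;13;30;12m🬂[38;2;14;32;13m[48;2;13;30;12m🬂[0m
[38;2;12;28;11m[48;2;11;27;10m🬎[38;2;12;28;11m[48;2;11;27;10m🬎[38;2;12;28;11m[48;2;11;27;10m🬎[38;2;12;28;11m[48;2;11;27;10m🬎[38;2;12;28;11m[48;2;11;27;10m🬎[38;2;12;28;11m[48;2;11;27;10m🬎[38;2;12;28;11m[48;2;11;27;10m🬎[38;2;12;28;11m[48;2;11;27;10m🬎[38;2;12;28;11m[48;2;11;27;10m🬎[38;2;12;28;11m[48;2;11;27;10m🬎[38;2;12;28;11m[48;2;11;27;10m🬎[38;2;12;28;11m[48;2;11;27;10m🬎[0m
[38;2;11;25;9m[48;2;10;24;9m🬎[38;2;11;25;9m[48;2;10;24;9m🬎[38;2;11;25;9m[48;2;10;24;9m🬎[38;2;11;25;9m[48;2;10;24;9m🬎[38;2;10;25;9m[48;2;88;88;111m🬝[38;2;11;26;10m[48;2;80;80;99m🬀[38;2;54;54;69m[48;2;37;37;47m▌[38;2;15;15;19m[48;2;11;25;9m🬱[38;2;11;25;9m[48;2;10;24;9m🬎[38;2;11;25;9m[48;2;10;24;9m🬎[38;2;11;25;9m[48;2;10;24;9m🬎[38;2;11;25;9m[48;2;10;24;9m🬎[0m
[38;2;9;22;8m[48;2;9;21;7m🬎[38;2;9;22;8m[48;2;9;21;7m🬎[38;2;9;22;8m[48;2;9;21;7m🬎[38;2;9;22;8m[48;2;9;21;7m🬎[38;2;74;74;93m[48;2;9;21;7m🬉[38;2;62;62;78m[48;2;43;43;54m🬆[38;2;38;38;48m[48;2;19;19;24m🬄[38;2;13;13;16m[48;2;9;21;7m🬝[38;2;9;22;8m[48;2;9;21;7m🬎[38;2;9;22;8m[48;2;9;21;7m🬎[38;2;9;22;8m[48;2;9;21;7m🬎[38;2;9;22;8m[48;2;9;21;7m🬎[0m
[38;2;9;20;7m[48;2;8;18;6m🬂[38;2;9;20;7m[48;2;8;18;6m🬂[38;2;9;20;7m[48;2;8;18;6m🬂[38;2;9;20;7m[48;2;8;18;6m🬂[38;2;9;20;7m[48;2;8;18;6m🬂[38;2;14;14;18m[48;2;8;18;6m🬁[38;2;13;13;16m[48;2;8;18;6m🬂[38;2;9;20;7m[48;2;8;18;6m🬂[38;2;9;20;7m[48;2;8;18;6m🬂[38;2;9;20;7m[48;2;8;18;6m🬂[38;2;9;20;7m[48;2;8;18;6m🬂[38;2;9;20;7m[48;2;8;18;6m🬂[0m
[38;2;7;17;5m[48;2;7;16;5m🬂[38;2;7;17;5m[48;2;7;16;5m🬂[38;2;7;17;5m[48;2;7;16;5m🬂[38;2;7;17;5m[48;2;7;16;5m🬂[38;2;7;17;5m[48;2;7;16;5m🬂[38;2;7;17;5m[48;2;7;16;5m🬂[38;2;7;17;5m[48;2;7;16;5m🬂[38;2;7;17;5m[48;2;7;16;5m🬂[38;2;7;17;5m[48;2;7;16;5m🬂[38;2;7;17;5m[48;2;7;16;5m🬂[38;2;7;17;5m[48;2;7;16;5m🬂[38;2;7;17;5m[48;2;7;16;5m🬂[0m
</frame>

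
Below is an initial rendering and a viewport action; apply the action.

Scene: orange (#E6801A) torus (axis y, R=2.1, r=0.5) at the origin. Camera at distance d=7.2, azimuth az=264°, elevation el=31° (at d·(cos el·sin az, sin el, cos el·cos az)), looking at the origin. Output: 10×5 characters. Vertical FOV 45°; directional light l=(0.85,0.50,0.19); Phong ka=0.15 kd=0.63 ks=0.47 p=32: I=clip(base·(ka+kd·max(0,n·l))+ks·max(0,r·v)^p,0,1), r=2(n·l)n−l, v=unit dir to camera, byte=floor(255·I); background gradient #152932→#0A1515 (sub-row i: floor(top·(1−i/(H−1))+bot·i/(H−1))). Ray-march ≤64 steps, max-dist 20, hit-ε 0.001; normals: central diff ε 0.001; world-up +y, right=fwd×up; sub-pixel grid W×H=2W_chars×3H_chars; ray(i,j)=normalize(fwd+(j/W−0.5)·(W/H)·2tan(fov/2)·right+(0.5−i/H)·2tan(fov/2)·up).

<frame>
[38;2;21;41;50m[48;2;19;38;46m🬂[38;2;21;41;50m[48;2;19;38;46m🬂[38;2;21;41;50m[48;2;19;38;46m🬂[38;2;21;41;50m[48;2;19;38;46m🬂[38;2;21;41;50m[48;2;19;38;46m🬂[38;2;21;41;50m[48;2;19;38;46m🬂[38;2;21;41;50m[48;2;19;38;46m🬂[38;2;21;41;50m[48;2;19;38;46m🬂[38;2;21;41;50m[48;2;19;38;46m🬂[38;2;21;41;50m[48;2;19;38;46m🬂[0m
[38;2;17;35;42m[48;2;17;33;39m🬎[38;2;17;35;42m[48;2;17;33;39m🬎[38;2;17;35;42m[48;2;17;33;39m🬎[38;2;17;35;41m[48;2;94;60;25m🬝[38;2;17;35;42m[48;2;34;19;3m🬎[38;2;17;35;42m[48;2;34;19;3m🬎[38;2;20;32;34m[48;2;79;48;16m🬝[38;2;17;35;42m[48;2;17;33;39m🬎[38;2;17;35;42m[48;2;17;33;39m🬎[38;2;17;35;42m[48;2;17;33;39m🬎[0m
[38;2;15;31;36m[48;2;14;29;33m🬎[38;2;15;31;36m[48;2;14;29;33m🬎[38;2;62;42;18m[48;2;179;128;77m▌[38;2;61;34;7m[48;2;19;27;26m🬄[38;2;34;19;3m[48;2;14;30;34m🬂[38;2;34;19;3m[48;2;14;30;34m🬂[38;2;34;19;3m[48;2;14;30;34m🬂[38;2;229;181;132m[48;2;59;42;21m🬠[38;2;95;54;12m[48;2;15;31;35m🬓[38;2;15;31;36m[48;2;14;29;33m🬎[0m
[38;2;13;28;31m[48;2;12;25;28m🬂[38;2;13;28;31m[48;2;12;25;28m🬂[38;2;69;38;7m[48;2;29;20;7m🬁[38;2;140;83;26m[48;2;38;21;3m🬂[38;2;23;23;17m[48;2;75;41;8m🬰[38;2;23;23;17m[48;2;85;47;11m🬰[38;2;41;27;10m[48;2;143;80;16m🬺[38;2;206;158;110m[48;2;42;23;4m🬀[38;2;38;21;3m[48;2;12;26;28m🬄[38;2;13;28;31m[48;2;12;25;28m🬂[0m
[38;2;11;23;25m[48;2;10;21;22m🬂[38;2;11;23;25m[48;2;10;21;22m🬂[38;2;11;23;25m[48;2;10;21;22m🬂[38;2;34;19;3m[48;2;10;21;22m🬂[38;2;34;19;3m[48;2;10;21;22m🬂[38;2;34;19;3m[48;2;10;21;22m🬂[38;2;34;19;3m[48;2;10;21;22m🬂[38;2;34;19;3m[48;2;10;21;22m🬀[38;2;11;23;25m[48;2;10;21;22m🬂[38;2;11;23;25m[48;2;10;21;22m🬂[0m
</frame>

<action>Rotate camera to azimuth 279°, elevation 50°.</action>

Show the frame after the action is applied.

<frame>
[38;2;21;41;50m[48;2;19;38;46m🬂[38;2;21;41;50m[48;2;19;38;46m🬂[38;2;21;41;50m[48;2;19;38;46m🬂[38;2;21;41;50m[48;2;19;38;46m🬂[38;2;21;41;50m[48;2;19;38;46m🬂[38;2;21;41;50m[48;2;19;38;46m🬂[38;2;21;41;50m[48;2;19;38;46m🬂[38;2;21;41;50m[48;2;19;38;46m🬂[38;2;21;41;50m[48;2;19;38;46m🬂[38;2;21;41;50m[48;2;19;38;46m🬂[0m
[38;2;17;35;42m[48;2;17;33;39m🬎[38;2;17;35;42m[48;2;17;33;39m🬎[38;2;17;35;41m[48;2;105;58;11m🬝[38;2;24;32;33m[48;2;97;54;11m🬥[38;2;18;36;43m[48;2;39;22;3m🬂[38;2;161;89;18m[48;2;30;22;11m🬀[38;2;27;25;19m[48;2;92;53;13m🬴[38;2;26;35;35m[48;2;145;86;27m🬝[38;2;17;35;42m[48;2;17;33;39m🬎[38;2;17;35;42m[48;2;17;33;39m🬎[0m
[38;2;15;31;36m[48;2;14;29;33m🬎[38;2;15;31;36m[48;2;14;29;33m🬎[38;2;91;51;11m[48;2;229;179;122m🬕[38;2;82;45;9m[48;2;19;27;26m🬄[38;2;15;31;36m[48;2;14;29;33m🬎[38;2;15;31;36m[48;2;14;29;33m🬎[38;2;14;30;34m[48;2;34;19;3m🬺[38;2;27;22;13m[48;2;89;49;10m▌[38;2;123;71;18m[48;2;15;30;35m▌[38;2;15;31;36m[48;2;14;29;33m🬎[0m
[38;2;13;28;31m[48;2;12;25;28m🬂[38;2;13;28;31m[48;2;12;25;28m🬂[38;2;108;62;15m[48;2;41;22;4m🬉[38;2;44;35;19m[48;2;157;92;26m🬑[38;2;13;27;30m[48;2;167;98;30m🬎[38;2;13;27;30m[48;2;159;88;17m🬎[38;2;13;27;30m[48;2;130;75;19m🬆[38;2;127;76;25m[48;2;85;47;9m🬅[38;2;81;45;8m[48;2;18;24;22m🬄[38;2;13;28;31m[48;2;12;25;28m🬂[0m
[38;2;11;23;25m[48;2;10;21;22m🬂[38;2;11;23;25m[48;2;10;21;22m🬂[38;2;10;21;22m[48;2;34;19;3m🬺[38;2;35;19;3m[48;2;10;21;21m🬎[38;2;74;41;8m[48;2;28;19;7m🬂[38;2;86;48;9m[48;2;34;19;3m🬂[38;2;64;36;7m[48;2;22;20;12m🬂[38;2;34;19;3m[48;2;10;21;21m🬆[38;2;11;23;25m[48;2;10;21;22m🬂[38;2;11;23;25m[48;2;10;21;22m🬂[0m
</frame>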